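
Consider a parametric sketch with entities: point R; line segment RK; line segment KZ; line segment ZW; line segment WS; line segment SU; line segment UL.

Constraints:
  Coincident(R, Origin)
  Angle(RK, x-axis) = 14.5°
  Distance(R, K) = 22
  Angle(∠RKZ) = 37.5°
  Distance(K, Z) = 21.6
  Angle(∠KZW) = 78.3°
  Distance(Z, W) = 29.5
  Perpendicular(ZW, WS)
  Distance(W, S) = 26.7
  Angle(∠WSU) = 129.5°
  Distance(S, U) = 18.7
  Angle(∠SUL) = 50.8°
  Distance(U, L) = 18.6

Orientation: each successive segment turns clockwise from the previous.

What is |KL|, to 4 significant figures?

10.66

R is at the origin; RK runs at 14.5° with length 22.0, so K = (21.30, 5.508). ∠RKZ = 37.5° gives KZ at -128.0° from the x-axis; with |KZ| = 21.6, Z = (8.001, -11.51). ∠KZW = 78.3° gives ZW at 130.3° from the x-axis; with |ZW| = 29.5, W = (-11.08, 10.99). ZW is perpendicular to WS, so WS runs at 40.30°; with |WS| = 26.7, S = (9.284, 28.26). ∠WSU = 129.5° gives SU at -10.20° from the x-axis; with |SU| = 18.7, U = (27.69, 24.94). ∠SUL = 50.8° gives UL at -139.4° from the x-axis; with |UL| = 18.6, L = (13.57, 12.84). Then |KL| = |L − K| = 10.66.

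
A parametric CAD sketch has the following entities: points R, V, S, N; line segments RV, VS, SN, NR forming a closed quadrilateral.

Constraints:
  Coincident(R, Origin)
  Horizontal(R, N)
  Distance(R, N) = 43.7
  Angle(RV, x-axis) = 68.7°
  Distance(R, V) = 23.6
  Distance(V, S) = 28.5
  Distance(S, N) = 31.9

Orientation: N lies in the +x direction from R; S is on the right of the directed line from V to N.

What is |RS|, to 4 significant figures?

13.90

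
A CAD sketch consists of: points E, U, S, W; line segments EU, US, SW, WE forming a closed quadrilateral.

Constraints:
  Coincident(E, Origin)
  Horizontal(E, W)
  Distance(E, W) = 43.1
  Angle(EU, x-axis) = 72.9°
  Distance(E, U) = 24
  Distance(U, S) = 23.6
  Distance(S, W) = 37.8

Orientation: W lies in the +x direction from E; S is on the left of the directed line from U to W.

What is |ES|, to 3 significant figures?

44.2

Checks: |US| = 23.60 ✓; |SW| = 37.80 ✓.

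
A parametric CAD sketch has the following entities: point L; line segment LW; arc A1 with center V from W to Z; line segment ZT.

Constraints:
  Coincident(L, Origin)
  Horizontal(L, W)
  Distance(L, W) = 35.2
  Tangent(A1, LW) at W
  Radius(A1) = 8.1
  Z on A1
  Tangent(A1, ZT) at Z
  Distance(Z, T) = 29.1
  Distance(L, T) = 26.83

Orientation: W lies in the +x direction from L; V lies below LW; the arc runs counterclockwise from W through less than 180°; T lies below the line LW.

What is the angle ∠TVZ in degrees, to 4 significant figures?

74.45°

Checks: ∠(VW, WL) = 90.00° ✓; |VZ| = 8.100 ✓; ∠(VZ, ZT) = 90.00° ✓; |ZT| = 29.10 ✓; |LT| = 26.83 ✓.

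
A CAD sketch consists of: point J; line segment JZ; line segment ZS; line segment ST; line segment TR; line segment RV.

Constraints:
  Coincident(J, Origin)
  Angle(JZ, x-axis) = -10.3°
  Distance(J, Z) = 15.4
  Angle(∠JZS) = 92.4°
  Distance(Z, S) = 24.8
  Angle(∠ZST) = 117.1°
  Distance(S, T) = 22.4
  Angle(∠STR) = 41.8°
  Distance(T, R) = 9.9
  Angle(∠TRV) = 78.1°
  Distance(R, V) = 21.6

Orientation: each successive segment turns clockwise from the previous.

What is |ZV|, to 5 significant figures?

37.572

J is at the origin; JZ runs at -10.3° with length 15.4, so Z = (15.152, -2.7536). ∠JZS = 92.4° gives ZS at -97.900° from the x-axis; with |ZS| = 24.8, S = (11.743, -27.318). ∠ZST = 117.1° gives ST at -160.80° from the x-axis; with |ST| = 22.4, T = (-9.4108, -34.685). ∠STR = 41.8° gives TR at 61.000° from the x-axis; with |TR| = 9.9, R = (-4.6112, -26.026). ∠TRV = 78.1° gives RV at -40.900° from the x-axis; with |RV| = 21.6, V = (11.715, -40.168). Then |ZV| = |V − Z| = 37.572.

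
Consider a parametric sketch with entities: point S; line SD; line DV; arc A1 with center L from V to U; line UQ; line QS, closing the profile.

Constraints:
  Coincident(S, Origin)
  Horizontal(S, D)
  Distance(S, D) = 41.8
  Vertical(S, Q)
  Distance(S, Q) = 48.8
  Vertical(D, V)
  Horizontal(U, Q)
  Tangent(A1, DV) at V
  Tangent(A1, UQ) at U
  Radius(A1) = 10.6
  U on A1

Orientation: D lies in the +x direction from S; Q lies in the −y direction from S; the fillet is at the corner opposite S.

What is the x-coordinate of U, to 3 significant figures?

31.2

The virtual corner opposite S is at (41.8, -48.8). Since A1 is tangent to DV there, LV ⟂ DV and the tangent condition forces LU to be normal to UQ, with radius 10.6, so the center L sits 10.6 in from both sides at L = (31.2, -38.2). That places the tangent points at V = (41.8, -38.2) on DV and U = (31.2, -48.8) on UQ. So U.x = 31.2.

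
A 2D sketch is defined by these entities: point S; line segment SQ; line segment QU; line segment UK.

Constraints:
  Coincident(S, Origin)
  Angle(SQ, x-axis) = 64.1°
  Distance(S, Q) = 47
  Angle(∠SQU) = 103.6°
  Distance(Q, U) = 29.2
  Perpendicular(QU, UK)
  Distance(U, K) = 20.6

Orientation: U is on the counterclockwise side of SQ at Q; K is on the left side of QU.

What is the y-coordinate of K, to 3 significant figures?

45.0

∠SQU = 103.6°, so QU runs at 64.1° + (180° − 103.6°) = 140° from the x-axis; with |QU| = 29.2, U = Q + 29.2·(cos 140°, sin 140°) = (-2.00, 60.9). QU is perpendicular to UK; with |UK| = 20.6 on the left of QU, K = U + 20.6·(-0.636, -0.772) = (-15.1, 45.0). So K.y = 45.0.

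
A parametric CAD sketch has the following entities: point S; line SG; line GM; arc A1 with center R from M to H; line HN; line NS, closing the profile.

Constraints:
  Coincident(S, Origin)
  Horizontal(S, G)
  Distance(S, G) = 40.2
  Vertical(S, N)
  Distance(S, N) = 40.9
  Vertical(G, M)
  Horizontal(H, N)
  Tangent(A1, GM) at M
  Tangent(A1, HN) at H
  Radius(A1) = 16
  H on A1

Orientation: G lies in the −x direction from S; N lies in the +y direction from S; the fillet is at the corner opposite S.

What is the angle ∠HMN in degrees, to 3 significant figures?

23.3°

S is at the origin; S and G share the same y with |SG| = 40.2 and G on the −x side, so G = (-40.2, 0.00). S and N share the same x with |SN| = 40.9 and N on the +y side, so N = (0.00, 40.9). The virtual corner opposite S is at (-40.2, 40.9). Since A1 is tangent to GM there, RM ⟂ GM and since A1 is tangent to HN there, RH ⟂ HN, with radius 16.0, so the center R sits 16.0 in from both sides at R = (-24.2, 24.9). That places the tangent points at M = (-40.2, 24.9) on GM and H = (-24.2, 40.9) on HN. Then cos ∠HMN = MH·MN / (|MH||MN|), giving 23.3°.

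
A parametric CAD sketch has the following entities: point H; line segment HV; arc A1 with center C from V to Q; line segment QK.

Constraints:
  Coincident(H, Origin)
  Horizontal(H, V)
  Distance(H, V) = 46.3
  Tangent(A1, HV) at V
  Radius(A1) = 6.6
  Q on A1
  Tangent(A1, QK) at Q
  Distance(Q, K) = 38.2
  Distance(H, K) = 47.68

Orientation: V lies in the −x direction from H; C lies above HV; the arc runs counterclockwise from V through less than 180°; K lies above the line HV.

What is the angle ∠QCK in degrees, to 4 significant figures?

80.20°

Checks: |CQ| = 6.600 ✓; ∠(CQ, QK) = 90.00° ✓; |QK| = 38.20 ✓; |HK| = 47.68 ✓.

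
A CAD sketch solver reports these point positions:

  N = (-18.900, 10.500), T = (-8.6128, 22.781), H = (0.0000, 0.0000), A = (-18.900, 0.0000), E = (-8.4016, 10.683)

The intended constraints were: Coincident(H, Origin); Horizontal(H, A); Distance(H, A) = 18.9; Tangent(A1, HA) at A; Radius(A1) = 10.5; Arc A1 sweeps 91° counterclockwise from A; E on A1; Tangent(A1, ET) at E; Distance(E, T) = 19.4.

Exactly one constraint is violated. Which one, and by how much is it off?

Distance(E, T) = 19.4 — off by 7.30.

H = (0.00, 0.00) ✓; H.y = 0.00, A.y = 0.00 ✓; |HA| = 18.90 ✓; ∠(NA, AH) = 90.00° ✓; |NA| = 10.50 ✓; bearing(N→E) − bearing(N→A) = 91.00° ✓; |NE| = 10.50 ✓; ∠(NE, ET) = 90.00° ✓; |ET| = 12.10 ✗.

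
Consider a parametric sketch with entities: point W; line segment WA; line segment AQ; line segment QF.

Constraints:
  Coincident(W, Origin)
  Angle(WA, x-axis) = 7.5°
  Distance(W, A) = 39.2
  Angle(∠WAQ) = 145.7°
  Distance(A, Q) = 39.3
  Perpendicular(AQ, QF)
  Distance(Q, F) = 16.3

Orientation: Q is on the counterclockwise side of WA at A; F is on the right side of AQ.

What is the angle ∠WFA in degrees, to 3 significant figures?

5.64°

∠WAQ = 145.7°, so AQ runs at 7.5° + (180° − 145.7°) = 41.8° from the x-axis; with |AQ| = 39.3, Q = A + 39.3·(cos 41.8°, sin 41.8°) = (68.2, 31.3). AQ is perpendicular to QF; with |QF| = 16.3 on the right of AQ, F = Q + 16.3·(0.667, -0.745) = (79.0, 19.2). Then cos ∠WFA = FW·FA / (|FW||FA|), giving 5.64°.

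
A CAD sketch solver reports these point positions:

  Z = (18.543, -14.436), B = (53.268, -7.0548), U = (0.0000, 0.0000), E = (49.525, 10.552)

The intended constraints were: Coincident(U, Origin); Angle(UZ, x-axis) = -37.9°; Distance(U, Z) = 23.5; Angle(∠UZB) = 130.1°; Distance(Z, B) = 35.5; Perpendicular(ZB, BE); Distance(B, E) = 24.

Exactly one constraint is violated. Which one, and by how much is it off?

Distance(B, E) = 24 — off by 6.00.

U = (0.00, 0.00) ✓; UZ at -37.90° ✓; |UZ| = 23.50 ✓; ∠UZB = 130.1° ✓; |ZB| = 35.50 ✓; ∠(ZB, BE) = 90.00° ✓; |BE| = 18.00 ✗.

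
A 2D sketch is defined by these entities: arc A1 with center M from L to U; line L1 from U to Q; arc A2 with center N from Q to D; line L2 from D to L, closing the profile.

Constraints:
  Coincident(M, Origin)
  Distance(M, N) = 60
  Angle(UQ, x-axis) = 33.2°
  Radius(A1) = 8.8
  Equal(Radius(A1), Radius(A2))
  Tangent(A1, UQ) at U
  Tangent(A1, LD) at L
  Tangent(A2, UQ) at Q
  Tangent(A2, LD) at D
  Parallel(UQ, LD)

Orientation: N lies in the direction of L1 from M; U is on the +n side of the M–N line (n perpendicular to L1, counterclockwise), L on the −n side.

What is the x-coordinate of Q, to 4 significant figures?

45.39

The slot axis is L1's direction at 33.2°, so u = (cos 33.2°, sin 33.2°) = (0.8368, 0.5476) and n = (−sin 33.2°, cos 33.2°) = (-0.5476, 0.8368). M is at the origin and N lies 60.0 along u from M, so N = 60.0·u = (50.21, 32.85). Tangency of A1 to both parallel lines with radius 8.8 puts U and L at M ± 8.8·n: U = (-4.819, 7.364), L = (4.819, -7.364). Equal radii place Q and D the same way about N: Q = N + 8.8·n = (45.39, 40.22), D = N − 8.8·n = (55.02, 25.49). So Q.x = 45.39.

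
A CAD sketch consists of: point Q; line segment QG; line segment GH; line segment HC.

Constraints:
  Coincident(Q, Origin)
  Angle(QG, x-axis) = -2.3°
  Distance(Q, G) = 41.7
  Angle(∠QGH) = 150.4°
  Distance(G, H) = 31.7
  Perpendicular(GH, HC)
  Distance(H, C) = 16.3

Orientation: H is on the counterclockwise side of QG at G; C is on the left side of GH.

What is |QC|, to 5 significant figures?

68.094

∠QGH = 150.4°, so GH runs at -2.3° + (180° − 150.4°) = 27.300° from the x-axis; with |GH| = 31.7, H = G + 31.7·(cos 27.300°, sin 27.300°) = (69.836, 12.866). The perpendicularity gives HC at right angles to GH; with |HC| = 16.3 on the left of GH, C = H + 16.3·(-0.45865, 0.88862) = (62.360, 27.350). Then |QC| = |C − Q| = 68.094.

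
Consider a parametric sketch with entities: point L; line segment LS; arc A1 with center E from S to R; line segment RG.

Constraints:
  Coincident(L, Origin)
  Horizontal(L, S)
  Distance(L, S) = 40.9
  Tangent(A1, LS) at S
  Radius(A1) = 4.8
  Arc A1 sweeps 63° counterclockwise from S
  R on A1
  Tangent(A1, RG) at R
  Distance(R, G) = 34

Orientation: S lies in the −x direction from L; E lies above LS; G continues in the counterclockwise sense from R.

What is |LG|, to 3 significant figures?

39.1

On A1, S sits at bearing -90° from E; a 63° counterclockwise sweep puts R at bearing -27°, so R = E + 4.8·(cos -27°, sin -27°) = (-36.6, 2.62). A1 meets RG tangentially, so ER is at right angles to RG, so RG runs along (−sin -27°, cos -27°); with |RG| = 34.0, G = (-21.2, 32.9). Then |LG| = |G − L| = 39.1.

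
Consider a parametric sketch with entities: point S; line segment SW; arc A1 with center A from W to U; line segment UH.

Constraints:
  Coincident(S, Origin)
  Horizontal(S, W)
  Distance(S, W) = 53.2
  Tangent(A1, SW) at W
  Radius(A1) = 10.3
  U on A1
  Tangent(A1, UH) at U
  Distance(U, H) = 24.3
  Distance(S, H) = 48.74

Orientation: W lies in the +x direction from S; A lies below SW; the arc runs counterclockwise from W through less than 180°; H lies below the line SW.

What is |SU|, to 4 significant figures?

43.91

S is at the origin; SW is horizontal with |SW| = 53.2 and W on the +x side, so W = (53.20, 0.000). The tangent condition forces AW to be normal to SW, so A = W + (0, -10.3) = (53.20, -10.30). Since AU ⟂ UH (tangency), |AH| = √(10.3² + 24.3²) = 26.39 regardless of where U sits on A1. So H lies on both circle(S, 48.74) and circle(A, 26.39); the below-SW intersection is H = (37.30, -31.37). U is the foot of the tangent from H: U = (43.21, -7.797).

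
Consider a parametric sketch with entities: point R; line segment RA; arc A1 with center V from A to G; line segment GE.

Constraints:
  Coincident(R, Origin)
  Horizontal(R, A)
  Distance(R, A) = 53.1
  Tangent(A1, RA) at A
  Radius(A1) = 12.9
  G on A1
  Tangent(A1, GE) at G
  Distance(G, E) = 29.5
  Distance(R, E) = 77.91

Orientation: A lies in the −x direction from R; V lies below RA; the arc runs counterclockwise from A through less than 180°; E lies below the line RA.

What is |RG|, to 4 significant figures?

67.32

Checks: |VG| = 12.90 ✓; ∠(VG, GE) = 90.00° ✓; |GE| = 29.50 ✓; |RE| = 77.91 ✓.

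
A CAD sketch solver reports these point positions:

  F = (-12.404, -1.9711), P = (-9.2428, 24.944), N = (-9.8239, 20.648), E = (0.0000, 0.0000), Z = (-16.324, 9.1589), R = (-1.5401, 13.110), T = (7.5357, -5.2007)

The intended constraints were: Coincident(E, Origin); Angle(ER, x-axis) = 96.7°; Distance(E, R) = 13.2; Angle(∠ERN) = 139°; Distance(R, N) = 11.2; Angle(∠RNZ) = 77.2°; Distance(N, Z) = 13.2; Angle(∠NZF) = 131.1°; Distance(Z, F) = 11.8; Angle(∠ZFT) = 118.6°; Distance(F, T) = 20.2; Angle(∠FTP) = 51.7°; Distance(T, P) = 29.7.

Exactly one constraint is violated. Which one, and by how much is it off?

Distance(T, P) = 29.7 — off by 4.80.

E = (0.00, 0.00) ✓; ER at 96.70° ✓; |ER| = 13.20 ✓; ∠ERN = 139.0° ✓; |RN| = 11.20 ✓; ∠RNZ = 77.20° ✓; |NZ| = 13.20 ✓; ∠NZF = 131.1° ✓; |ZF| = 11.80 ✓; ∠ZFT = 118.6° ✓; |FT| = 20.20 ✓; ∠FTP = 51.70° ✓; |TP| = 34.50 ✗.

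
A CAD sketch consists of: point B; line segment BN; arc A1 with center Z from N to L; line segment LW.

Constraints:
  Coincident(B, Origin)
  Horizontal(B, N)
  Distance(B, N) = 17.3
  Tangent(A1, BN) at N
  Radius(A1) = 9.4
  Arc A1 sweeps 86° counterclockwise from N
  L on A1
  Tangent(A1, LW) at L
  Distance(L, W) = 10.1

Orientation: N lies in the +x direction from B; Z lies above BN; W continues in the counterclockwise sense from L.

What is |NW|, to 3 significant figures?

21.3

On A1, N sits at bearing -90° from Z; an 86° counterclockwise sweep puts L at bearing -4°, so L = Z + 9.4·(cos -4°, sin -4°) = (26.7, 8.74). A1 meets LW tangentially, so ZL is at right angles to LW, so LW runs along (−sin -4°, cos -4°); with |LW| = 10.1, W = (27.4, 18.8). Then |NW| = |W − N| = 21.3.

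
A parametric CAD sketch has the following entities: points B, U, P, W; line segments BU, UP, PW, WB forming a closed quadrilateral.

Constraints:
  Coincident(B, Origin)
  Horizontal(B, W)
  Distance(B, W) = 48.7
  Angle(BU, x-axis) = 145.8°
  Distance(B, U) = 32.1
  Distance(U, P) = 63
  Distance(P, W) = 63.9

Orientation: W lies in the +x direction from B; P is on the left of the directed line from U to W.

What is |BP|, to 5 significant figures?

62.148

Checks: |UP| = 63.00 ✓; |PW| = 63.90 ✓.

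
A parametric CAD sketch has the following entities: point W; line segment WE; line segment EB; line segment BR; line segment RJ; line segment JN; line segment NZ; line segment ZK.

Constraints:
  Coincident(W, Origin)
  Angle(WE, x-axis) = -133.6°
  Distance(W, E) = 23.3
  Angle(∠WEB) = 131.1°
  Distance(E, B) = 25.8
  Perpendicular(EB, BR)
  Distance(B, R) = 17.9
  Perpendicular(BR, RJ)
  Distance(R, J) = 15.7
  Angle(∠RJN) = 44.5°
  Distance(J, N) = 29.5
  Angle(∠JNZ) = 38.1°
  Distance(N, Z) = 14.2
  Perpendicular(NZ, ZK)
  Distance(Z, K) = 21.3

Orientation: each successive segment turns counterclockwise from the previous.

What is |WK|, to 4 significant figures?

25.17

W is at the origin; WE runs at -133.6° with length 23.3, so E = (-16.07, -16.87). ∠WEB = 131.1° gives EB at -84.70° from the x-axis; with |EB| = 25.8, B = (-13.68, -42.56). The perpendicularity gives BR at right angles to EB, so BR runs at 5.300°; with |BR| = 17.9, R = (4.138, -40.91). BR ⟂ RJ, so RJ runs at 95.30°; with |RJ| = 15.7, J = (2.688, -25.28). ∠RJN = 44.5° gives JN at -129.2° from the x-axis; with |JN| = 29.5, N = (-15.96, -48.14). ∠JNZ = 38.1° gives NZ at 12.70° from the x-axis; with |NZ| = 14.2, Z = (-2.104, -45.02). NZ ⟂ ZK, so ZK runs at 102.7°; with |ZK| = 21.3, K = (-6.787, -24.24). Then |WK| = |K − W| = 25.17.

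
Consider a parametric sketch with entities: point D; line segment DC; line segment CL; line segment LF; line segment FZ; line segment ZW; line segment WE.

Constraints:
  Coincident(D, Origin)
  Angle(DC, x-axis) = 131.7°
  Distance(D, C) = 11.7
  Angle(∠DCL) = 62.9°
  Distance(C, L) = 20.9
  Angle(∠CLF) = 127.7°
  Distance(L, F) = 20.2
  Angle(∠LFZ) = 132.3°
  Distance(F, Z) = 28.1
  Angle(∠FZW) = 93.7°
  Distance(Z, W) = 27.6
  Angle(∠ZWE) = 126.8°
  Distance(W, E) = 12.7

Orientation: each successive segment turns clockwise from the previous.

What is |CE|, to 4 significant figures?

30.19

∠FZW = 93.7° gives ZW at -171.7° from the x-axis; with |ZW| = 27.6, W = (3.367, -30.34). ∠ZWE = 126.8° gives WE at 135.1° from the x-axis; with |WE| = 12.7, E = (-5.629, -21.38). Then |CE| = |E − C| = 30.19.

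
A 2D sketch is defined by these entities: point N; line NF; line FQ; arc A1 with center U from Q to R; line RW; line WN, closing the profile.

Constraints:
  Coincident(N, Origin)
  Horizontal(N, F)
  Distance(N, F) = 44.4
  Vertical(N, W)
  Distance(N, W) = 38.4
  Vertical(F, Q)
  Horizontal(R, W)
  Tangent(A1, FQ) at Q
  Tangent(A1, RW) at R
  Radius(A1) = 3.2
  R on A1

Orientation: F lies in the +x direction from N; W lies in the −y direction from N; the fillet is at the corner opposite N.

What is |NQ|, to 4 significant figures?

56.66

N is at the origin; N and F share the same y with |NF| = 44.4 and F on the +x side, so F = (44.40, 0.000). N and W share the same x with |NW| = 38.4 and W on the −y side, so W = (0.000, -38.40). The virtual corner opposite N is at (44.40, -38.40). A1 meets FQ tangentially, so UQ is at right angles to FQ and the tangent condition forces UR to be normal to RW, with radius 3.2, so the center U sits 3.2 in from both sides at U = (41.20, -35.20). That places the tangent points at Q = (44.40, -35.20) on FQ and R = (41.20, -38.40) on RW. Then |NQ| = |Q − N| = 56.66.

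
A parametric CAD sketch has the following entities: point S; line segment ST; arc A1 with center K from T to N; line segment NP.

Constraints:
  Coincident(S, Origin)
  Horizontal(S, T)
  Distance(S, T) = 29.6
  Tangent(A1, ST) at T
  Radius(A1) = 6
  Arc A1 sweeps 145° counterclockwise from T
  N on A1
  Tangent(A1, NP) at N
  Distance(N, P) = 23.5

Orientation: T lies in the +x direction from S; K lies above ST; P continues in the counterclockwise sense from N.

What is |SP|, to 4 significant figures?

28.02

S is at the origin; ST is horizontal with |ST| = 29.6 and T on the +x side, so T = (29.60, 0.000). Tangency of A1 to ST means the radius KT is perpendicular to ST, so K = T + (0, 6) = (29.60, 6.000). On A1, T sits at bearing -90° from K; a 145° counterclockwise sweep puts N at bearing 55°, so N = K + 6.0·(cos 55°, sin 55°) = (33.04, 10.91). A1 meets NP tangentially, so KN is at right angles to NP, so NP runs along (−sin 55°, cos 55°); with |NP| = 23.5, P = (13.79, 24.39). Then |SP| = |P − S| = 28.02.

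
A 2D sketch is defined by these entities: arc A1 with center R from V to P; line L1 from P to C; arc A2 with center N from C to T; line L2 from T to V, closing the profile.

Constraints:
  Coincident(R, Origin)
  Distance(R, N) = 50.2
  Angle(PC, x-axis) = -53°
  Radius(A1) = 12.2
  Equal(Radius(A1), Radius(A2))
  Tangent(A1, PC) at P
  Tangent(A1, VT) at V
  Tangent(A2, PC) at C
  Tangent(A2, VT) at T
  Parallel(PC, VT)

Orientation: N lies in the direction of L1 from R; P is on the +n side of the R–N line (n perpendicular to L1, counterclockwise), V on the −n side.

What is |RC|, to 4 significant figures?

51.66

The slot axis is L1's direction at -53.0°, so u = (cos -53.0°, sin -53.0°) = (0.6018, -0.7986) and n = (−sin -53.0°, cos -53.0°) = (0.7986, 0.6018). R is at the origin and N lies 50.2 along u from R, so N = 50.2·u = (30.21, -40.09). Tangency of A1 to both parallel lines with radius 12.2 puts P and V at R ± 12.2·n: P = (9.743, 7.342), V = (-9.743, -7.342). Equal radii place C and T the same way about N: C = N + 12.2·n = (39.95, -32.75), T = N − 12.2·n = (20.47, -47.43). Then |RC| = |C − R| = 51.66.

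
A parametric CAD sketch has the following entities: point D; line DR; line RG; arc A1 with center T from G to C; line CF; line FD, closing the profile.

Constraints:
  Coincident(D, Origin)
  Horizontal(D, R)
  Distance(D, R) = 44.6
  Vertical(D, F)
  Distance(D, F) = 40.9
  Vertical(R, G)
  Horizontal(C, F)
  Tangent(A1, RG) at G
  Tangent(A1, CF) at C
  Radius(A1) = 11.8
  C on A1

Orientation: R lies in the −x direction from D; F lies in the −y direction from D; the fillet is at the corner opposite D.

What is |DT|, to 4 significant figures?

43.85

D is at the origin; D and R share the same y with |DR| = 44.6 and R on the −x side, so R = (-44.60, 0.000). D and F share the same x with |DF| = 40.9 and F on the −y side, so F = (0.000, -40.90). The virtual corner opposite D is at (-44.60, -40.90). A1 meets RG tangentially, so TG is at right angles to RG and the tangent condition forces TC to be normal to CF, with radius 11.8, so the center T sits 11.8 in from both sides at T = (-32.80, -29.10). Then |DT| = |T − D| = 43.85.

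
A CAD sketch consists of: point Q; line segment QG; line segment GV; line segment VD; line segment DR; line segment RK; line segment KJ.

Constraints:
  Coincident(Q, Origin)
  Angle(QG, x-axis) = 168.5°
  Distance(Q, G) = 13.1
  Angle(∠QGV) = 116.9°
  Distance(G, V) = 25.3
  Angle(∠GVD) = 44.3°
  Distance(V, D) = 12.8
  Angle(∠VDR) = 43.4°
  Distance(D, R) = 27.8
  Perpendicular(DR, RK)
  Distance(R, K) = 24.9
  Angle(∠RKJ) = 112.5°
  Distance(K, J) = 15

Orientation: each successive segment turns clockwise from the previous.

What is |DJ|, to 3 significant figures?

33.7

Q is at the origin; QG runs at 168.5° with length 13.1, so G = (-12.8, 2.61). ∠QGV = 116.9° gives GV at 105° from the x-axis; with |GV| = 25.3, V = (-19.6, 27.0). ∠GVD = 44.3° gives VD at -30.3° from the x-axis; with |VD| = 12.8, D = (-8.50, 20.5). ∠VDR = 43.4° gives DR at -167° from the x-axis; with |DR| = 27.8, R = (-35.6, 14.2). The perpendicularity gives RK at right angles to DR, so RK runs at 103°; with |RK| = 24.9, K = (-41.2, 38.5). ∠RKJ = 112.5° gives KJ at 35.6° from the x-axis; with |KJ| = 15.0, J = (-29.0, 47.2). Then |DJ| = |J − D| = 33.7.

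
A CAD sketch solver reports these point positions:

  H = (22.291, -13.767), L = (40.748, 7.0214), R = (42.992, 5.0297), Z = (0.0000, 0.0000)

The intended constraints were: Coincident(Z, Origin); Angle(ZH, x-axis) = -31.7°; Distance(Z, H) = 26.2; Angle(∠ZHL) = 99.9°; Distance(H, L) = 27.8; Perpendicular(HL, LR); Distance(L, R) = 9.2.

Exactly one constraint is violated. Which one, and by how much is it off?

Distance(L, R) = 9.2 — off by 6.20.

Z = (0.00, 0.00) ✓; ZH at -31.70° ✓; |ZH| = 26.20 ✓; ∠ZHL = 99.90° ✓; |HL| = 27.80 ✓; ∠(HL, LR) = 89.99° ✓; |LR| = 3.000 ✗.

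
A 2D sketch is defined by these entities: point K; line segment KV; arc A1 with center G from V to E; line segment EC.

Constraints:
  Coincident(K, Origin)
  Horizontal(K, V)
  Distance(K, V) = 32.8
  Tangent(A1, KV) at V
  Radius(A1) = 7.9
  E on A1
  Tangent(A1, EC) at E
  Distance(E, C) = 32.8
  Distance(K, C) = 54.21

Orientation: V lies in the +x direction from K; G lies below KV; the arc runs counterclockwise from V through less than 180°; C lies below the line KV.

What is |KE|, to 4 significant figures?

27.22

K is at the origin; K and V share the same y with |KV| = 32.8 and V on the +x side, so V = (32.80, 0.000). The tangent condition forces GV to be normal to KV, so G = V + (0, -7.9) = (32.80, -7.900). Since GE ⟂ EC (tangency), |GC| = √(7.9² + 32.8²) = 33.74 regardless of where E sits on A1. So C lies on both circle(K, 54.21) and circle(G, 33.74); the below-KV intersection is C = (34.78, -41.58). E is the foot of the tangent from C: E = (25.24, -10.20).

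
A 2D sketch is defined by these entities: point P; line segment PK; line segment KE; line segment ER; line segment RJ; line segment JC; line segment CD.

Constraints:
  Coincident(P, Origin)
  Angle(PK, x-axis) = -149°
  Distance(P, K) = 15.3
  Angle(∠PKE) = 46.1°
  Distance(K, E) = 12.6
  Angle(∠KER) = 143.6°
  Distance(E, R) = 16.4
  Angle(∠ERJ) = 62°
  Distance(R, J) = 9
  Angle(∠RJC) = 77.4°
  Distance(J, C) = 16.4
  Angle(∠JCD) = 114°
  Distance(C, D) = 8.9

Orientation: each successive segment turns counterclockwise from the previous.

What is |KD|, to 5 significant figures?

22.468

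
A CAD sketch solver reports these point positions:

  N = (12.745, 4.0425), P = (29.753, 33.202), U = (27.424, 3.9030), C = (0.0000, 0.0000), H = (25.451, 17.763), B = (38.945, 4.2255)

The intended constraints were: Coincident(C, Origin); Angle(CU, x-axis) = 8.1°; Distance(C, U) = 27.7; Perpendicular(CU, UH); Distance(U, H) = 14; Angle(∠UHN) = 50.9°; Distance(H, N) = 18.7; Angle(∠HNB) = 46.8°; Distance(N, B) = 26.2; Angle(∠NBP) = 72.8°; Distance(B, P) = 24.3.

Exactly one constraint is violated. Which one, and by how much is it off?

Distance(B, P) = 24.3 — off by 6.10.

C = (0.00, 0.00) ✓; CU at 8.100° ✓; |CU| = 27.70 ✓; ∠(CU, UH) = 90.00° ✓; |UH| = 14.00 ✓; ∠UHN = 50.90° ✓; |HN| = 18.70 ✓; ∠HNB = 46.80° ✓; |NB| = 26.20 ✓; ∠NBP = 72.80° ✓; |BP| = 30.40 ✗.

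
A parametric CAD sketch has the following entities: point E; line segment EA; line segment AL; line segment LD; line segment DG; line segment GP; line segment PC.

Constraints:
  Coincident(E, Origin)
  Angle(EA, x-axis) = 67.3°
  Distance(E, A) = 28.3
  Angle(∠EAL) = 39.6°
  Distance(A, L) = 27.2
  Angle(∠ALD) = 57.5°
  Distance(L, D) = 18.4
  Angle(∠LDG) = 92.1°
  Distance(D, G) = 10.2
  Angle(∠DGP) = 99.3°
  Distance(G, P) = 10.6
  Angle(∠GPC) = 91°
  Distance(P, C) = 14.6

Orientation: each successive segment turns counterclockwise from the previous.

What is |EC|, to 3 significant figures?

13.2

∠DGP = 99.3° gives GP at 139° from the x-axis; with |GP| = 10.6, P = (0.220, 20.0). ∠GPC = 91.0° gives PC at -132° from the x-axis; with |PC| = 14.6, C = (-9.59, 9.15). Then |EC| = |C − E| = 13.2.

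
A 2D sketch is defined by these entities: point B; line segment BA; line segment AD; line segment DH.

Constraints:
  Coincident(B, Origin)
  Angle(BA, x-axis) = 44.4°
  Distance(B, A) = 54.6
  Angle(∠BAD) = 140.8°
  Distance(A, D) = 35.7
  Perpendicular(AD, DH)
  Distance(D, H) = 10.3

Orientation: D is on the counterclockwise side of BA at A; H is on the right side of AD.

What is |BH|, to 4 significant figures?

89.96

∠BAD = 140.8°, so AD runs at 44.4° + (180° − 140.8°) = 83.60° from the x-axis; with |AD| = 35.7, D = A + 35.7·(cos 83.60°, sin 83.60°) = (42.99, 73.68). AD ⟂ DH; with |DH| = 10.3 on the right of AD, H = D + 10.3·(0.9938, -0.1115) = (53.23, 72.53). Then |BH| = |H − B| = 89.96.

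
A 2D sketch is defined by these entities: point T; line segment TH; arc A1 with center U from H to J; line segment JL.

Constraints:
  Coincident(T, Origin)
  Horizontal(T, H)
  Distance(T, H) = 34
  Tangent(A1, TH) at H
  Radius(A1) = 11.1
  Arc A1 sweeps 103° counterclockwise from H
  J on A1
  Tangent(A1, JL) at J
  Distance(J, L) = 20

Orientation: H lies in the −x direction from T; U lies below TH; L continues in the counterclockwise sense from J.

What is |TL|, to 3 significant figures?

52.2

T is at the origin; T and H share the same y with |TH| = 34.0 and H on the −x side, so H = (-34.0, 0.00). Since A1 is tangent to TH there, UH ⟂ TH, so U = H + (0, -11.1) = (-34.0, -11.1). On A1, H sits at bearing 90° from U; a 103° counterclockwise sweep puts J at bearing 193°, so J = U + 11.1·(cos 193°, sin 193°) = (-44.8, -13.6). Since A1 is tangent to JL there, UJ ⟂ JL, so JL runs along (−sin 193°, cos 193°); with |JL| = 20.0, L = (-40.3, -33.1). Then |TL| = |L − T| = 52.2.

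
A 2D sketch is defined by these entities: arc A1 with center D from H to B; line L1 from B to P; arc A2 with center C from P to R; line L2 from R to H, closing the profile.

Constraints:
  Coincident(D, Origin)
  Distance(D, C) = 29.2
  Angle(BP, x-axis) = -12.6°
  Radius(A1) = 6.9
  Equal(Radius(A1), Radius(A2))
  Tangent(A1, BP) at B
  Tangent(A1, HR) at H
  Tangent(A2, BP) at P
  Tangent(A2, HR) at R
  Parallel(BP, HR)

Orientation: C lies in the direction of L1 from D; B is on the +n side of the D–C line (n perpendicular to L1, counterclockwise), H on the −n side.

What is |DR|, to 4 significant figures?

30.00

The slot axis is L1's direction at -12.6°, so u = (cos -12.6°, sin -12.6°) = (0.9759, -0.2181) and n = (−sin -12.6°, cos -12.6°) = (0.2181, 0.9759). D is at the origin and C lies 29.2 along u from D, so C = 29.2·u = (28.50, -6.370). Tangency of A1 to both parallel lines with radius 6.9 puts B and H at D ± 6.9·n: B = (1.505, 6.734), H = (-1.505, -6.734). Equal radii place P and R the same way about C: P = C + 6.9·n = (30.00, 0.3640), R = C − 6.9·n = (26.99, -13.10). Then |DR| = |R − D| = 30.00.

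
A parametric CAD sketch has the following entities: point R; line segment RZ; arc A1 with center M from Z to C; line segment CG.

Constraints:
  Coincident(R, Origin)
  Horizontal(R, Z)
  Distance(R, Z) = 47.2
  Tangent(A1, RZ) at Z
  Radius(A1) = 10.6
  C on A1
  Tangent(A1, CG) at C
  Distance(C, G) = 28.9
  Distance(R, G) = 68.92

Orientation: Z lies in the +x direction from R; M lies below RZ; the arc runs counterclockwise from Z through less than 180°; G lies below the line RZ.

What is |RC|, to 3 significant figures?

42.3

R is at the origin; R and Z share the same y with |RZ| = 47.2 and Z on the +x side, so Z = (47.2, 0.00). Tangency of A1 to RZ means the radius MZ is perpendicular to RZ, so M = Z + (0, -10.6) = (47.2, -10.6). Since MC ⟂ CG (tangency), |MG| = √(10.6² + 28.9²) = 30.8 regardless of where C sits on A1. So G lies on both circle(R, 68.92) and circle(M, 30.8); the below-RZ intersection is G = (56.1, -40.1). C is the foot of the tangent from G: C = (38.7, -17.0).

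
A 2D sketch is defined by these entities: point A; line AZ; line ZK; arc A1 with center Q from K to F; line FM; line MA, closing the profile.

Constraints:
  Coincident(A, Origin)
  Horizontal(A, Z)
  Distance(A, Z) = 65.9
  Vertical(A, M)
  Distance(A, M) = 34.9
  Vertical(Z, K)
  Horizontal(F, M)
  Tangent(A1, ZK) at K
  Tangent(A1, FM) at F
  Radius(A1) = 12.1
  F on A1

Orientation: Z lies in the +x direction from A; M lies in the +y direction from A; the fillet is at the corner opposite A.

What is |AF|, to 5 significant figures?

64.128

A is at the origin; A and Z share the same y with |AZ| = 65.9 and Z on the +x side, so Z = (65.900, 0.0000). A and M share the same x with |AM| = 34.9 and M on the +y side, so M = (0.0000, 34.900). The virtual corner opposite A is at (65.900, 34.900). The tangent condition forces QK to be normal to ZK and A1 meets FM tangentially, so QF is at right angles to FM, with radius 12.1, so the center Q sits 12.1 in from both sides at Q = (53.800, 22.800). That places the tangent points at K = (65.900, 22.800) on ZK and F = (53.800, 34.900) on FM. Then |AF| = |F − A| = 64.128.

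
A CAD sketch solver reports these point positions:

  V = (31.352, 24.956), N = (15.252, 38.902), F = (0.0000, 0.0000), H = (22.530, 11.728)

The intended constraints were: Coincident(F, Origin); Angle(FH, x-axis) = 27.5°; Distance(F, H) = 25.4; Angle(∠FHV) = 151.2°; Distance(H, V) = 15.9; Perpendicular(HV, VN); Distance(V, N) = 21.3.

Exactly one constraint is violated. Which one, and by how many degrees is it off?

Perpendicular(HV, VN) — off by 7.20°.

F = (0.00, 0.00) ✓; FH at 27.50° ✓; |FH| = 25.40 ✓; ∠FHV = 151.2° ✓; |HV| = 15.90 ✓; ∠(HV, VN) = 82.80° ✗; |VN| = 21.30 ✓.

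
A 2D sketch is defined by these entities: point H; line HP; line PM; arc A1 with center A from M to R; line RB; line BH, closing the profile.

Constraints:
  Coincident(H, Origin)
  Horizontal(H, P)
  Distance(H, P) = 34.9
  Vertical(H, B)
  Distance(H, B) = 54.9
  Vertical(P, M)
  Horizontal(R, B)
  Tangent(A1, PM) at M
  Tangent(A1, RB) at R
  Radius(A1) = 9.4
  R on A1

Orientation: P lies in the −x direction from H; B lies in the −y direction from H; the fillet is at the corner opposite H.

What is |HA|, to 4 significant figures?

52.16

H is at the origin; HP is horizontal with |HP| = 34.9 and P on the −x side, so P = (-34.90, 0.000). H and B share the same x with |HB| = 54.9 and B on the −y side, so B = (0.000, -54.90). The virtual corner opposite H is at (-34.90, -54.90). The tangent condition forces AM to be normal to PM and A1 meets RB tangentially, so AR is at right angles to RB, with radius 9.4, so the center A sits 9.4 in from both sides at A = (-25.50, -45.50). Then |HA| = |A − H| = 52.16.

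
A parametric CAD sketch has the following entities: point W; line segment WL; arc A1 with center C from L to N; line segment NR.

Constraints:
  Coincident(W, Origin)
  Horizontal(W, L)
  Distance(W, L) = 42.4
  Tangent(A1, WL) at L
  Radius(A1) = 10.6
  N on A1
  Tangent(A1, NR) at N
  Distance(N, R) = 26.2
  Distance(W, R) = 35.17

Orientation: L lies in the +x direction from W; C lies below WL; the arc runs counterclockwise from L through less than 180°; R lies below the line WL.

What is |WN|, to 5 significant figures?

33.550

Checks: |CL| = 10.60 ✓; |CN| = 10.60 ✓; ∠(CN, NR) = 90.00° ✓; |NR| = 26.20 ✓; |WR| = 35.17 ✓.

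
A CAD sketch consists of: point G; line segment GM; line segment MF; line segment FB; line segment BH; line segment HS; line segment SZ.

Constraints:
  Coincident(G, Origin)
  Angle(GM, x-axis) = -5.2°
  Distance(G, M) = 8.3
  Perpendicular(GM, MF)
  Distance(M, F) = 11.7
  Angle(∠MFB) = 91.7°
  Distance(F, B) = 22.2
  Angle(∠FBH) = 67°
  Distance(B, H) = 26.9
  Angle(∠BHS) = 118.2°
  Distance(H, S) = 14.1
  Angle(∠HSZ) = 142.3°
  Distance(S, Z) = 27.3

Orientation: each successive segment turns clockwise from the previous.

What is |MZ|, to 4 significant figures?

25.03

G is at the origin; GM runs at -5.2° with length 8.3, so M = (8.266, -0.7523). GM ⟂ MF, so MF runs at -95.20°; with |MF| = 11.7, F = (7.205, -12.40). ∠MFB = 91.7° gives FB at 176.5° from the x-axis; with |FB| = 22.2, B = (-14.95, -11.05). ∠FBH = 67.0° gives BH at 63.50° from the x-axis; with |BH| = 26.9, H = (-2.950, 13.02). ∠BHS = 118.2° gives HS at 1.700° from the x-axis; with |HS| = 14.1, S = (11.14, 13.44). ∠HSZ = 142.3° gives SZ at -36.00° from the x-axis; with |SZ| = 27.3, Z = (33.23, -2.603). Then |MZ| = |Z − M| = 25.03.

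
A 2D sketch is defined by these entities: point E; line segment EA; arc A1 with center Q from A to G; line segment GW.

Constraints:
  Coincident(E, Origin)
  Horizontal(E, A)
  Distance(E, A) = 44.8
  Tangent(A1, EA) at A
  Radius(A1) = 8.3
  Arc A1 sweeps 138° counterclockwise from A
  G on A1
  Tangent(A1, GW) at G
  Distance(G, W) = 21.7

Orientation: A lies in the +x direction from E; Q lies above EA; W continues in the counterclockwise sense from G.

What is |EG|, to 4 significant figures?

52.39

E is at the origin; EA is horizontal with |EA| = 44.8 and A on the +x side, so A = (44.80, 0.000). Tangency of A1 to EA means the radius QA is perpendicular to EA, so Q = A + (0, 8.3) = (44.80, 8.300). On A1, A sits at bearing -90° from Q; a 138° counterclockwise sweep puts G at bearing 48°, so G = Q + 8.3·(cos 48°, sin 48°) = (50.35, 14.47). Then |EG| = |G − E| = 52.39.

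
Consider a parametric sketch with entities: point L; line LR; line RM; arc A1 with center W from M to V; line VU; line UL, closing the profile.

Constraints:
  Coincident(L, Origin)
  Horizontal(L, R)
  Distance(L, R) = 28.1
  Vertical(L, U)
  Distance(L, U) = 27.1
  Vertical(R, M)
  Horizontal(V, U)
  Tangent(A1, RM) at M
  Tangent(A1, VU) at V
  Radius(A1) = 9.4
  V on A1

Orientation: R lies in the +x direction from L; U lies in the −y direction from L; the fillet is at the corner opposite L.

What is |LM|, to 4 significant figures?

33.21

L is at the origin; LR is horizontal with |LR| = 28.1 and R on the +x side, so R = (28.10, 0.000). LU is vertical with |LU| = 27.1 and U on the −y side, so U = (0.000, -27.10). The virtual corner opposite L is at (28.10, -27.10). Since A1 is tangent to RM there, WM ⟂ RM and A1 meets VU tangentially, so WV is at right angles to VU, with radius 9.4, so the center W sits 9.4 in from both sides at W = (18.70, -17.70). That places the tangent points at M = (28.10, -17.70) on RM and V = (18.70, -27.10) on VU. Then |LM| = |M − L| = 33.21.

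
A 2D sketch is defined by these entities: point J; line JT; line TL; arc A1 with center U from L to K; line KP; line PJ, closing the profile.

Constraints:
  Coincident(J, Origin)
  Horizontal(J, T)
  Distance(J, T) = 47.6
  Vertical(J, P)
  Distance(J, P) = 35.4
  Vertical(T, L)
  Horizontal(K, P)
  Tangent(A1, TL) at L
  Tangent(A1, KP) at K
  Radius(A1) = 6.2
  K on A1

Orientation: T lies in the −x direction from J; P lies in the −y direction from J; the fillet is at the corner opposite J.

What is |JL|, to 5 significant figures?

55.843

J is at the origin; J and T share the same y with |JT| = 47.6 and T on the −x side, so T = (-47.600, 0.0000). JP is vertical with |JP| = 35.4 and P on the −y side, so P = (0.0000, -35.400). The virtual corner opposite J is at (-47.600, -35.400). A1 meets TL tangentially, so UL is at right angles to TL and the tangent condition forces UK to be normal to KP, with radius 6.2, so the center U sits 6.2 in from both sides at U = (-41.400, -29.200). That places the tangent points at L = (-47.600, -29.200) on TL and K = (-41.400, -35.400) on KP. Then |JL| = |L − J| = 55.843.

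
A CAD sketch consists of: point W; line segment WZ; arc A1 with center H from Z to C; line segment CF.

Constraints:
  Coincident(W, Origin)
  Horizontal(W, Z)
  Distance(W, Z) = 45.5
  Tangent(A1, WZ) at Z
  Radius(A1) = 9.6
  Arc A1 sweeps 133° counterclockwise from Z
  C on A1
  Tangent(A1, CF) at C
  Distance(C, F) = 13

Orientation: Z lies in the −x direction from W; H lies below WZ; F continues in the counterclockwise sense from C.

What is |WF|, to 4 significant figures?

50.64

W is at the origin; W and Z share the same y with |WZ| = 45.5 and Z on the −x side, so Z = (-45.50, 0.000). The tangent condition forces HZ to be normal to WZ, so H = Z + (0, -9.6) = (-45.50, -9.600). On A1, Z sits at bearing 90° from H; a 133° counterclockwise sweep puts C at bearing 223°, so C = H + 9.6·(cos 223°, sin 223°) = (-52.52, -16.15). A1 meets CF tangentially, so HC is at right angles to CF, so CF runs along (−sin 223°, cos 223°); with |CF| = 13.0, F = (-43.66, -25.65). Then |WF| = |F − W| = 50.64.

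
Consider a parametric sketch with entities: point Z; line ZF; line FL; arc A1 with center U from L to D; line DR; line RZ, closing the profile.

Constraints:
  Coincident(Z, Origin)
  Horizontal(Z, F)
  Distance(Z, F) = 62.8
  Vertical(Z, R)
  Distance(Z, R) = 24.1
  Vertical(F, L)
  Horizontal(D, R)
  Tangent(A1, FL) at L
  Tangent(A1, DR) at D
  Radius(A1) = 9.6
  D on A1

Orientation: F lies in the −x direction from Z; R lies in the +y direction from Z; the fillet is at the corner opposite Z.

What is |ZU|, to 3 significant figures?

55.1

Z is at the origin; ZF is horizontal with |ZF| = 62.8 and F on the −x side, so F = (-62.8, 0.00). ZR is vertical with |ZR| = 24.1 and R on the +y side, so R = (0.00, 24.1). The virtual corner opposite Z is at (-62.8, 24.1). The tangent condition forces UL to be normal to FL and A1 meets DR tangentially, so UD is at right angles to DR, with radius 9.6, so the center U sits 9.6 in from both sides at U = (-53.2, 14.5). Then |ZU| = |U − Z| = 55.1.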